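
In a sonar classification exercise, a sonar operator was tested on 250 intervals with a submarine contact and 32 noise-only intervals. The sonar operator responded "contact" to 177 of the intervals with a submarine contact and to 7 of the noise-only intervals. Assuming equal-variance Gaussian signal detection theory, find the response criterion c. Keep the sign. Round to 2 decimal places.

c = 0.11

H = 177/250 = 0.7080
FA = 7/32 = 0.2188
z(H) = z(0.7080) = 0.548
z(FA) = z(0.2188) = -0.776
c = −½·[z(H) + z(FA)] = −0.5 × (0.548 + (-0.776)) = 0.114
c > 0: the sonar operator has a conservative response bias.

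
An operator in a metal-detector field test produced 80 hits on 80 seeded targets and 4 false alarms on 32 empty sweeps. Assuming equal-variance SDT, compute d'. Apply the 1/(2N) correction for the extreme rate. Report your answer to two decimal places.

The hit rate is 80/80 = 1, so apply the 1/(2N) correction: H → 1 − 1/(2·80) = 0.99375.
z(H) = z(0.99375) = 2.498
z(FA) = z(0.12500) = -1.150
d' = 2.498 − (-1.150) = 3.648

d' = 3.65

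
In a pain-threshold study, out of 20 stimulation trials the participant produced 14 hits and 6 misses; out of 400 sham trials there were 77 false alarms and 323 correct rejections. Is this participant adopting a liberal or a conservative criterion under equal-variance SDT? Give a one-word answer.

conservative

z(H) = 0.524, z(FA) = -0.869
c = −½·(z(H) + z(FA)) = 0.1725
c > 0 → conservative criterion (biased toward responding “no”).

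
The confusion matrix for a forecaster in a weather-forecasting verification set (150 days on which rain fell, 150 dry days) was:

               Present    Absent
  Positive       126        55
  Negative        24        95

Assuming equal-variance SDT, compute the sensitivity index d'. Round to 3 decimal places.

d' = 1.335

H = 126/150 = 0.8400
FA = 55/150 = 0.3667
z(H) = z(0.8400) = 0.9945
z(FA) = z(0.3667) = -0.3406
d' = z(H) − z(FA) = 0.9945 − (-0.3406) = 1.3351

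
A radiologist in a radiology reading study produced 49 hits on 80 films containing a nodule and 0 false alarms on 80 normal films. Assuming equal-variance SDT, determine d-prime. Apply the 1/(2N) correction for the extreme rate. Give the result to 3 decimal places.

The false-alarm rate is 0/80 = 0, so apply the 1/(2N) correction: FA → 1/(2·80) = 0.00625.
z(H) = z(0.61250) = 0.2858
z(FA) = z(0.00625) = -2.4977
d' = 0.2858 − (-2.4977) = 2.7835

d-prime = 2.784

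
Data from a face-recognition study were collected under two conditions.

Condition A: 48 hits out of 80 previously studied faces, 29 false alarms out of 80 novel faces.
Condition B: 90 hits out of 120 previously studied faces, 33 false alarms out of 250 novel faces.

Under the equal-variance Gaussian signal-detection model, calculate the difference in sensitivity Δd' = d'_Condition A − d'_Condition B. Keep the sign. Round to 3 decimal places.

Condition A: z(0.6000) = 0.2533, z(0.3625) = -0.3518, d' = 0.6051
Condition B: z(0.7500) = 0.6745, z(0.1320) = -1.1170, d' = 1.7915
Δd' = d'_Condition A − d'_Condition B = 0.6051 − 1.7915 = -1.1864
Condition B has the higher sensitivity.

Δd' = -1.186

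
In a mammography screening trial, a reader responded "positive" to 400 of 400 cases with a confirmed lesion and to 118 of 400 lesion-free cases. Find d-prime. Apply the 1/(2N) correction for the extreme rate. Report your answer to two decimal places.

The hit rate is 400/400 = 1, so apply the 1/(2N) correction: H → 1 − 1/(2·400) = 0.99875.
z(H) = z(0.99875) = 3.023
z(FA) = z(0.29500) = -0.539
d' = 3.023 − (-0.539) = 3.562

d-prime = 3.56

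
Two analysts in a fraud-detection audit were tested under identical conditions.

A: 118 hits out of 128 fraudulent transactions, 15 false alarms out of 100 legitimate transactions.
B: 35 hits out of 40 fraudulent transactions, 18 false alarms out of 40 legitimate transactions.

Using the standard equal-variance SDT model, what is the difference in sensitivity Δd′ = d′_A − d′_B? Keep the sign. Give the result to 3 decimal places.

Δd′ = 1.178

A: z(0.9219) = 1.4180, z(0.1500) = -1.0364, d' = 2.4544
B: z(0.8750) = 1.1503, z(0.4500) = -0.1257, d' = 1.2760
Δd' = d'_A − d'_B = 2.4544 − 1.2760 = 1.1784
A has the higher sensitivity.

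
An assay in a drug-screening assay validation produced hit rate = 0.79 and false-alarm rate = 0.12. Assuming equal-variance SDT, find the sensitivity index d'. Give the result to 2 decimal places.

z(H) = 0.8064
z(FA) = -1.1750
d' = z(H) − z(FA) = 0.8064 − (-1.1750) = 1.9814

d' = 1.98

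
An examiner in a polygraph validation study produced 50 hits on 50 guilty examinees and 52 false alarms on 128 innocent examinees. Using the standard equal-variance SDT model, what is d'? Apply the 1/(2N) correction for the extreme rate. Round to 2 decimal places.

The hit rate is 50/50 = 1, so apply the 1/(2N) correction: H → 1 − 1/(2·50) = 0.99000.
z(H) = z(0.99000) = 2.326
z(FA) = z(0.40625) = -0.237
d' = 2.326 − (-0.237) = 2.563

d' = 2.56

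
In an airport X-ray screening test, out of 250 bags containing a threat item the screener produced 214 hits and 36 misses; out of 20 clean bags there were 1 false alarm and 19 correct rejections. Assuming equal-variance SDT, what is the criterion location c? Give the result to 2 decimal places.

H = 214/250 = 0.8560
FA = 1/20 = 0.0500
z(H) = z(0.8560) = 1.063
z(FA) = z(0.0500) = -1.645
c = −½·[z(H) + z(FA)] = −0.5 × (1.063 + (-1.645)) = 0.291
c > 0: the screener has a conservative response bias.

c = 0.29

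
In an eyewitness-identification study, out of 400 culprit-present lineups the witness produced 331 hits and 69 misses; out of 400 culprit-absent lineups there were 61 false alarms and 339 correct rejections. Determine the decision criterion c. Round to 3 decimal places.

H = 331/400 = 0.8275
FA = 61/400 = 0.1525
Φ⁻¹(H) = Φ⁻¹(0.8275) = 0.9443
Φ⁻¹(FA) = Φ⁻¹(0.1525) = -1.0258
c = −½·[z(H) + z(FA)] = −0.5 × (0.9443 + (-1.0258)) = 0.04075
c > 0: the witness has a conservative response bias.

c = 0.041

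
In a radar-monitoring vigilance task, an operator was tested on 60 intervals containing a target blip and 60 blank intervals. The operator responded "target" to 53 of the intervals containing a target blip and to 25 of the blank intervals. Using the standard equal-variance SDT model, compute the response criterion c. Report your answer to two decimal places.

H = 53/60 = 0.8833
FA = 25/60 = 0.4167
z(H) = 1.192
z(FA) = -0.210
c = −½·[z(H) + z(FA)] = −0.5 × (1.192 + (-0.210)) = -0.491
c < 0: the operator has a liberal response bias.

c = -0.49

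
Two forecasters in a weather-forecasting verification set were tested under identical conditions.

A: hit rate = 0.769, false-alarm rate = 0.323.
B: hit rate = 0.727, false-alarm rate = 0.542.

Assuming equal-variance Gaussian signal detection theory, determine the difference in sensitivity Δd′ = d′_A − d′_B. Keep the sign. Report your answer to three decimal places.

A: z(0.769) = 0.7356, z(0.323) = -0.4593, d' = 1.1949
B: z(0.727) = 0.6038, z(0.542) = 0.1055, d' = 0.4983
Δd' = d'_A − d'_B = 1.1949 − 0.4983 = 0.6966
A has the higher sensitivity.

Δd′ = 0.697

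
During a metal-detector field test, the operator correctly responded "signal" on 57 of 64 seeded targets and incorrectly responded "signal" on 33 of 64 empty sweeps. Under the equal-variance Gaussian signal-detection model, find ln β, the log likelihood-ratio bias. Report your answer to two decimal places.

H = 57/64 = 0.8906
FA = 33/64 = 0.5156
Φ⁻¹(H) = Φ⁻¹(0.8906) = 1.230
Φ⁻¹(FA) = Φ⁻¹(0.5156) = 0.039
ln β = −½·[z(H)² − z(FA)²] = −0.5 × (1.513 − 0.002) = -0.7555

ln β = -0.76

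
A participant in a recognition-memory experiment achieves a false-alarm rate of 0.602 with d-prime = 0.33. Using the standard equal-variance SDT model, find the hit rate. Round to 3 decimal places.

hit rate = 0.722

z(false-alarm rate) = z(0.602) = 0.2585
z(H) = z(FA) + d' = 0.2585 + 0.33 = 0.5885
hit rate = Φ(0.5885) = 0.7219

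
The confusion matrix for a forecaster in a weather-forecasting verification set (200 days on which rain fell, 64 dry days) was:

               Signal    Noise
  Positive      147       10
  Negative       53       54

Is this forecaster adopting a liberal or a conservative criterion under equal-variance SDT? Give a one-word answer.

conservative

z(H) = 0.628, z(FA) = -1.010
c = −½·(z(H) + z(FA)) = 0.191
c > 0 → conservative criterion (biased toward responding “no”).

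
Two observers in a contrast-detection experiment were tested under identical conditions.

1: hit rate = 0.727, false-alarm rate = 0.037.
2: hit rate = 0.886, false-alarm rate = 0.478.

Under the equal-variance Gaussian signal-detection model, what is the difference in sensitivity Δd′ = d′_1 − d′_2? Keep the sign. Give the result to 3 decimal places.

1: z(0.727) = 0.6038, z(0.037) = -1.7866, d' = 2.3904
2: z(0.886) = 1.2055, z(0.478) = -0.0552, d' = 1.2607
Δd' = d'_1 − d'_2 = 2.3904 − 1.2607 = 1.1297
1 has the higher sensitivity.

Δd′ = 1.130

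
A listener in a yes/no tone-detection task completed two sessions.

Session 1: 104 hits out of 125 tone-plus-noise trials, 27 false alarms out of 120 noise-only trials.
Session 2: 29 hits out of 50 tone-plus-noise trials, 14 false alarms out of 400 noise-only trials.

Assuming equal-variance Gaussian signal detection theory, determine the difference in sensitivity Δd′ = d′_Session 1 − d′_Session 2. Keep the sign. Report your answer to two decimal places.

Δd′ = -0.30

Session 1: z(0.8320) = 0.962, z(0.2250) = -0.755, d' = 1.717
Session 2: z(0.5800) = 0.202, z(0.0350) = -1.812, d' = 2.014
Δd' = d'_Session 1 − d'_Session 2 = 1.717 − 2.014 = -0.297
Session 2 has the higher sensitivity.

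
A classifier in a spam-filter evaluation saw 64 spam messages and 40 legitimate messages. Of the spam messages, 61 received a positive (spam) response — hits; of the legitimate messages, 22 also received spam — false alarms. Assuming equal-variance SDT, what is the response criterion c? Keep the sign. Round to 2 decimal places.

c = -0.90

H = 61/64 = 0.9531
FA = 22/40 = 0.5500
Φ⁻¹(H) = Φ⁻¹(0.9531) = 1.676
Φ⁻¹(FA) = Φ⁻¹(0.5500) = 0.126
c = −½·[z(H) + z(FA)] = −0.5 × (1.676 + 0.126) = -0.901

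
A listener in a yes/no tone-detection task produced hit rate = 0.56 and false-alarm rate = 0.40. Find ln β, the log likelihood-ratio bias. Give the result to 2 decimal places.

ln β = 0.02

z(H) = 0.151
z(FA) = -0.253
ln β = −½·[z(H)² − z(FA)²] = −0.5 × (0.023 − 0.064) = 0.0205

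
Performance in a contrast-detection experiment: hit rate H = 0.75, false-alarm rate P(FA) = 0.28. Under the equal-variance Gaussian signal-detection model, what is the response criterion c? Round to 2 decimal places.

z(H) = z(0.75) = 0.6745
z(FA) = z(0.28) = -0.5828
c = −½·[z(H) + z(FA)] = −0.5 × (0.6745 + (-0.5828)) = -0.04585

c = -0.05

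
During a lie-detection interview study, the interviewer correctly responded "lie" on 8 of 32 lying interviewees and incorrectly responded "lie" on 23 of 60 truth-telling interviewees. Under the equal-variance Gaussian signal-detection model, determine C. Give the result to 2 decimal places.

C = 0.49

H = 8/32 = 0.2500
FA = 23/60 = 0.3833
z(H) = -0.6745
z(FA) = -0.2968
c = −½·[z(H) + z(FA)] = −0.5 × (-0.6745 + (-0.2968)) = 0.48565
c > 0: the interviewer has a conservative response bias.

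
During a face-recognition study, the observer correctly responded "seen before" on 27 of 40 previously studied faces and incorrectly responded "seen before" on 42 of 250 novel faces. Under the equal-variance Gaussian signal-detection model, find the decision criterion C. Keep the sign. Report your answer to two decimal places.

C = 0.25

H = 27/40 = 0.6750
FA = 42/250 = 0.1680
z(H) = z(0.6750) = 0.454
z(FA) = z(0.1680) = -0.962
c = −½·[z(H) + z(FA)] = −0.5 × (0.454 + (-0.962)) = 0.254
c > 0: the observer has a conservative response bias.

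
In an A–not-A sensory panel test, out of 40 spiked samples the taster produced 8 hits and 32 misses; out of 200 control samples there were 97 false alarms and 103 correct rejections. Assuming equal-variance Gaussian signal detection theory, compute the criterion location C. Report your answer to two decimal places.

C = 0.44

H = 8/40 = 0.2000
FA = 97/200 = 0.4850
Φ⁻¹(0.2000) = -0.842, Φ⁻¹(0.4850) = -0.038
c = −½·[z(H) + z(FA)] = −0.5 × (-0.842 + (-0.038)) = 0.440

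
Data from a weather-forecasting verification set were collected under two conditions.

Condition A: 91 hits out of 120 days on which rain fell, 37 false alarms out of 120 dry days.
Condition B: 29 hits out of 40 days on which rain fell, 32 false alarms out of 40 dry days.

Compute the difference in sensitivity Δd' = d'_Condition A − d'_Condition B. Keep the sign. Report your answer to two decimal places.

Δd' = 1.45

Condition A: z(0.7583) = 0.701, z(0.3083) = -0.501, d' = 1.202
Condition B: z(0.7250) = 0.598, z(0.8000) = 0.842, d' = -0.244
Δd' = d'_Condition A − d'_Condition B = 1.202 − (-0.244) = 1.446
Condition A has the higher sensitivity.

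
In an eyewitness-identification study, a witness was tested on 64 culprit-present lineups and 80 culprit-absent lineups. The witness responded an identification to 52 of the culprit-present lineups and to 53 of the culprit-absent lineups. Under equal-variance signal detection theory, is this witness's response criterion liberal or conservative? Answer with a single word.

z(H) = 0.887, z(FA) = 0.419
c = −½·(z(H) + z(FA)) = -0.653
c < 0 → liberal criterion (biased toward responding “yes”).

liberal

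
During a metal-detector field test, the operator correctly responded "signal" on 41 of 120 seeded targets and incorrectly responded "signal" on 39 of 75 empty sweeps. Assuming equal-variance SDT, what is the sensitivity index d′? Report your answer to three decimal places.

d′ = -0.458

H = 41/120 = 0.3417
FA = 39/75 = 0.5200
z(0.3417) = -0.4078, z(0.5200) = 0.0502
d' = z(H) − z(FA) = -0.4078 − 0.0502 = -0.4580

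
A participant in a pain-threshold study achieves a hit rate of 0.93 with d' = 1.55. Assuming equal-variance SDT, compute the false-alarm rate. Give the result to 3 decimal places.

false-alarm rate = 0.470

z(hit rate) = z(0.93) = 1.4758
z(FA) = z(H) − d' = 1.4758 − 1.55 = -0.0742
false-alarm rate = Φ(-0.0742) = 0.4704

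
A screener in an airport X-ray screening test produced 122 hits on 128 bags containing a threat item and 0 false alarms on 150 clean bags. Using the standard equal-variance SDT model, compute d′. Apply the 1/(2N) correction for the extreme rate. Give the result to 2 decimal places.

d′ = 4.39

The false-alarm rate is 0/150 = 0, so apply the 1/(2N) correction: FA → 1/(2·150) = 0.00333.
z(H) = z(0.95312) = 1.676
z(FA) = z(0.00333) = -2.713
d' = 1.676 − (-2.713) = 4.389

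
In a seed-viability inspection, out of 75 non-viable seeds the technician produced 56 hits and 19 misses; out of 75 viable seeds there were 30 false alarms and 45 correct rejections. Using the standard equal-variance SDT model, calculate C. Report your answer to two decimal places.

C = -0.21

H = 56/75 = 0.7467
FA = 30/75 = 0.4000
z(H) = 0.664
z(FA) = -0.253
c = −½·[z(H) + z(FA)] = −0.5 × (0.664 + (-0.253)) = -0.2055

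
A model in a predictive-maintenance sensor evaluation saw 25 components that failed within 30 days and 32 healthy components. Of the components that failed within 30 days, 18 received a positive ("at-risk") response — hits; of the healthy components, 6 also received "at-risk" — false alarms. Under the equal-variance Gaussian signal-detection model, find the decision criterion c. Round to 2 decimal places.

H = 18/25 = 0.7200
FA = 6/32 = 0.1875
z(0.7200) = 0.583, z(0.1875) = -0.887
c = −½·[z(H) + z(FA)] = −0.5 × (0.583 + (-0.887)) = 0.152

c = 0.15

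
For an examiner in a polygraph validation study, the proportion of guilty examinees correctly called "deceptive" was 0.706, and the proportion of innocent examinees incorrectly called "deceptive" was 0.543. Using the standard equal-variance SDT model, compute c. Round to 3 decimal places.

Φ⁻¹(H) = 0.5417
Φ⁻¹(FA) = 0.1080
c = −½·[z(H) + z(FA)] = −0.5 × (0.5417 + 0.1080) = -0.32485
c < 0: the examiner has a liberal response bias.

c = -0.325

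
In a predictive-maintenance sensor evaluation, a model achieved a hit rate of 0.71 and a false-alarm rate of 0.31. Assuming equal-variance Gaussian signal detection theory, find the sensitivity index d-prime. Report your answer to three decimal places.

d-prime = 1.049

z(0.71) = 0.5534, z(0.31) = -0.4959
d' = z(H) − z(FA) = 0.5534 − (-0.4959) = 1.0493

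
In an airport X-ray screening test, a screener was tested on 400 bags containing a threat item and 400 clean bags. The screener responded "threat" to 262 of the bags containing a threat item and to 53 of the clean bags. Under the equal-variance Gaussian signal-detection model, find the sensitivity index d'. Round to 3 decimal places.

H = 262/400 = 0.6550
FA = 53/400 = 0.1325
z(H) = 0.3989
z(FA) = -1.1147
d' = z(H) − z(FA) = 0.3989 − (-1.1147) = 1.5136

d' = 1.514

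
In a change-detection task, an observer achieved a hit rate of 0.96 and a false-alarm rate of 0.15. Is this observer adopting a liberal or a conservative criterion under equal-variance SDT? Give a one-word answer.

liberal

z(H) = 1.751, z(FA) = -1.036
c = −½·(z(H) + z(FA)) = -0.3575
c < 0 → liberal criterion (biased toward responding “yes”).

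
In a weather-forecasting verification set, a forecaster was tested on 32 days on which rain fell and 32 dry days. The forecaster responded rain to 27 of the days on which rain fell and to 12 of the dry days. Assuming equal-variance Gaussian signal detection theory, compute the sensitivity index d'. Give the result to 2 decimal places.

H = 27/32 = 0.8438
FA = 12/32 = 0.3750
z(H) = 1.010
z(FA) = -0.319
d' = z(H) − z(FA) = 1.010 − (-0.319) = 1.329

d' = 1.33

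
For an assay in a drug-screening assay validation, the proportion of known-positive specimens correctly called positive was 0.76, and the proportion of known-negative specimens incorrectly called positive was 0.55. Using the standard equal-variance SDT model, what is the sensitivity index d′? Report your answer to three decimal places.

z(H) = 0.7063
z(FA) = 0.1257
d' = z(H) − z(FA) = 0.7063 − 0.1257 = 0.5806

d′ = 0.581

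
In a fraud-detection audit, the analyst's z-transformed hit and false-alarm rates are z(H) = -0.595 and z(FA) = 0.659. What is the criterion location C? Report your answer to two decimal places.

C = -0.03

c = −½·[z(H) + z(FA)] = −½·(-0.595 + 0.659) = -0.032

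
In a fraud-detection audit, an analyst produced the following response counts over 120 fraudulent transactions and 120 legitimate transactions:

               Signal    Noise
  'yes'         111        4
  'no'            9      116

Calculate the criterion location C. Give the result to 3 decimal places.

C = 0.197

H = 111/120 = 0.9250
FA = 4/120 = 0.0333
z(0.9250) = 1.4395, z(0.0333) = -1.8344
c = −½·[z(H) + z(FA)] = −0.5 × (1.4395 + (-1.8344)) = 0.19745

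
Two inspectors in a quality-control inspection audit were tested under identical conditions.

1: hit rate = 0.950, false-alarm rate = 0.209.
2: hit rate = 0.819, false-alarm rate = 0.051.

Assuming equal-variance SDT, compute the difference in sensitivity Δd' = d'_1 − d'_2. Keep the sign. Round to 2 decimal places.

Δd' = -0.09

1: z(0.950) = 1.645, z(0.209) = -0.810, d' = 2.455
2: z(0.819) = 0.912, z(0.051) = -1.635, d' = 2.547
Δd' = d'_1 − d'_2 = 2.455 − 2.547 = -0.092
2 has the higher sensitivity.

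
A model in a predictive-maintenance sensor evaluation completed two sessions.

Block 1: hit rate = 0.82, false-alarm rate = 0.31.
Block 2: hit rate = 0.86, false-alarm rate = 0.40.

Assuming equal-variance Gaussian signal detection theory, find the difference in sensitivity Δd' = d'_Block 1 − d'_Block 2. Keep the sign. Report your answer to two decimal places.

Block 1: z(0.82) = 0.915, z(0.31) = -0.496, d' = 1.411
Block 2: z(0.86) = 1.080, z(0.40) = -0.253, d' = 1.333
Δd' = d'_Block 1 − d'_Block 2 = 1.411 − 1.333 = 0.078
Block 1 has the higher sensitivity.

Δd' = 0.08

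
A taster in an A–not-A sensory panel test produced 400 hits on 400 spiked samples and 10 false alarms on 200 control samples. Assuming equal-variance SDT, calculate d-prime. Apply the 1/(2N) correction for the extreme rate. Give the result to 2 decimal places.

The hit rate is 400/400 = 1, so apply the 1/(2N) correction: H → 1 − 1/(2·400) = 0.99875.
z(H) = z(0.99875) = 3.023
z(FA) = z(0.05000) = -1.645
d' = 3.023 − (-1.645) = 4.668

d-prime = 4.67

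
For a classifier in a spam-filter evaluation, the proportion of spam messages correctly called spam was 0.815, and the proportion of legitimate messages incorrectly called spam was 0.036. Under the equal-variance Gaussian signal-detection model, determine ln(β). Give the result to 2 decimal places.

ln β = 1.22

Φ⁻¹(H) = Φ⁻¹(0.815) = 0.896
Φ⁻¹(FA) = Φ⁻¹(0.036) = -1.799
ln β = −½·[z(H)² − z(FA)²] = −0.5 × (0.803 − 3.236) = 1.2165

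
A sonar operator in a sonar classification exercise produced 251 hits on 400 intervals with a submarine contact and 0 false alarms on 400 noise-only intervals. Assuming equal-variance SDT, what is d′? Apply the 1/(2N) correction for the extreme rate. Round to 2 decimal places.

d′ = 3.35

The false-alarm rate is 0/400 = 0, so apply the 1/(2N) correction: FA → 1/(2·400) = 0.00125.
z(H) = z(0.62750) = 0.325
z(FA) = z(0.00125) = -3.023
d' = 0.325 − (-3.023) = 3.348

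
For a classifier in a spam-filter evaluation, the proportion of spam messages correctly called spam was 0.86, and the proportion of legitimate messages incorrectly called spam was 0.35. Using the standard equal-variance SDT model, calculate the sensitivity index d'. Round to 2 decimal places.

d' = 1.47

Φ⁻¹(H) = 1.0803
Φ⁻¹(FA) = -0.3853
d' = z(H) − z(FA) = 1.0803 − (-0.3853) = 1.4656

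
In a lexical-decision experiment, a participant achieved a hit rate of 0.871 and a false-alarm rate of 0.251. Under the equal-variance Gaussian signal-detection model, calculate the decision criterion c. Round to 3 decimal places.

Φ⁻¹(H) = 1.1311
Φ⁻¹(FA) = -0.6713
c = −½·[z(H) + z(FA)] = −0.5 × (1.1311 + (-0.6713)) = -0.2299

c = -0.230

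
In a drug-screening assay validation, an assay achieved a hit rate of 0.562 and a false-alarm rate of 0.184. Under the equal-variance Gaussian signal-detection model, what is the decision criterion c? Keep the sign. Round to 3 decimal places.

c = 0.372

z(0.562) = 0.1560, z(0.184) = -0.9002
c = −½·[z(H) + z(FA)] = −0.5 × (0.1560 + (-0.9002)) = 0.3721
c > 0: the assay has a conservative response bias.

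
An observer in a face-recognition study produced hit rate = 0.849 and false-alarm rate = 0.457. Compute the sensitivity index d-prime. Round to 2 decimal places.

z(0.849) = 1.032, z(0.457) = -0.108
d' = z(H) − z(FA) = 1.032 − (-0.108) = 1.140

d-prime = 1.14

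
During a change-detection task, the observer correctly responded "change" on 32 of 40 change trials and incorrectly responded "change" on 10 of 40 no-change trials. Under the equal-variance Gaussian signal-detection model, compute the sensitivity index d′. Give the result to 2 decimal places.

H = 32/40 = 0.8000
FA = 10/40 = 0.2500
z(H) = z(0.8000) = 0.842
z(FA) = z(0.2500) = -0.674
d' = z(H) − z(FA) = 0.842 − (-0.674) = 1.516

d′ = 1.52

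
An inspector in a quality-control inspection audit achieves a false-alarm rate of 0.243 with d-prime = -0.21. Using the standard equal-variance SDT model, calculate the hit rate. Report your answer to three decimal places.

hit rate = 0.182

z(false-alarm rate) = z(0.243) = -0.6967
z(H) = z(FA) + d' = -0.6967 + (-0.21) = -0.9067
hit rate = Φ(-0.9067) = 0.1823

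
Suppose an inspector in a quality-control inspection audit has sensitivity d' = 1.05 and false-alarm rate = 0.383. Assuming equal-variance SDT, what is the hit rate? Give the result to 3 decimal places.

z(false-alarm rate) = z(0.383) = -0.2976
z(H) = z(FA) + d' = -0.2976 + 1.05 = 0.7524
hit rate = Φ(0.7524) = 0.7741

hit rate = 0.774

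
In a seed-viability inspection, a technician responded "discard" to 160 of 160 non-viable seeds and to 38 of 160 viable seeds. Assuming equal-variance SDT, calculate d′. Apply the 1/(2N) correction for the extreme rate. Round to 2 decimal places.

d′ = 3.45

The hit rate is 160/160 = 1, so apply the 1/(2N) correction: H → 1 − 1/(2·160) = 0.99687.
z(H) = z(0.99687) = 2.734
z(FA) = z(0.23750) = -0.714
d' = 2.734 − (-0.714) = 3.448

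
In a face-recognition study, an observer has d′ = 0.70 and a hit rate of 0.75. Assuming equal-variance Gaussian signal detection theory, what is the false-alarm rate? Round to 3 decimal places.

false-alarm rate = 0.490

z(hit rate) = z(0.75) = 0.6745
z(FA) = z(H) − d' = 0.6745 − 0.70 = -0.0255
false-alarm rate = Φ(-0.0255) = 0.4898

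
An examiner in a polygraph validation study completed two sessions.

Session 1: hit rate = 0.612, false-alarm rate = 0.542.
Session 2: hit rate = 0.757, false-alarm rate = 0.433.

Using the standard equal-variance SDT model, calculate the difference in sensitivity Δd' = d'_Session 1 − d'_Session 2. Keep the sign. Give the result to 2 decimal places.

Δd' = -0.69

Session 1: z(0.612) = 0.285, z(0.542) = 0.105, d' = 0.180
Session 2: z(0.757) = 0.697, z(0.433) = -0.169, d' = 0.866
Δd' = d'_Session 1 − d'_Session 2 = 0.180 − 0.866 = -0.686
Session 2 has the higher sensitivity.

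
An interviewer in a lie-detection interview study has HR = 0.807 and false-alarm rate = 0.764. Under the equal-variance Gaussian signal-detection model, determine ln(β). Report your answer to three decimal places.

z(H) = z(0.807) = 0.8669
z(FA) = z(0.764) = 0.7192
ln β = −½·[z(H)² − z(FA)²] = −0.5 × (0.7515 − 0.5172) = -0.11715

ln β = -0.117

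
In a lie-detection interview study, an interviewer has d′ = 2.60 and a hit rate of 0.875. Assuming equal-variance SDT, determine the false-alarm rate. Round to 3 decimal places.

false-alarm rate = 0.074

z(hit rate) = z(0.875) = 1.1503
z(FA) = z(H) − d' = 1.1503 − 2.60 = -1.4497
false-alarm rate = Φ(-1.4497) = 0.0736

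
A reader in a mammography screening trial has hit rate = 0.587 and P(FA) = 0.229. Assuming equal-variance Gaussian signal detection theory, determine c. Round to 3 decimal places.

c = 0.261

z(0.587) = 0.2198, z(0.229) = -0.7421
c = −½·[z(H) + z(FA)] = −0.5 × (0.2198 + (-0.7421)) = 0.26115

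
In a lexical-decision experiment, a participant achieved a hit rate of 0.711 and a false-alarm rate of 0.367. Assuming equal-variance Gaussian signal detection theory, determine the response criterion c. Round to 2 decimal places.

c = -0.11

z(H) = 0.5563
z(FA) = -0.3398
c = −½·[z(H) + z(FA)] = −0.5 × (0.5563 + (-0.3398)) = -0.10825
c < 0: the participant has a liberal response bias.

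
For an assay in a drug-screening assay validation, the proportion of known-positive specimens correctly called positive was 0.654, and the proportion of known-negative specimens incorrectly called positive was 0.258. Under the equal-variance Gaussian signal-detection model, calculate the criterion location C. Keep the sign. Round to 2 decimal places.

z(0.654) = 0.396, z(0.258) = -0.650
c = −½·[z(H) + z(FA)] = −0.5 × (0.396 + (-0.650)) = 0.127

C = 0.13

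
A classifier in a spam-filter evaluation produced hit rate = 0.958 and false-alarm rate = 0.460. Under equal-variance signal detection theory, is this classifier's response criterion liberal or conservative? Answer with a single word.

z(H) = 1.728, z(FA) = -0.100
c = −½·(z(H) + z(FA)) = -0.814
c < 0 → liberal criterion (biased toward responding “yes”).

liberal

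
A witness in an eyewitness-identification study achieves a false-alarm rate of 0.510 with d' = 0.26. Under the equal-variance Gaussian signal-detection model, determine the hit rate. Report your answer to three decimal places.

hit rate = 0.612

z(false-alarm rate) = z(0.510) = 0.0251
z(H) = z(FA) + d' = 0.0251 + 0.26 = 0.2851
hit rate = Φ(0.2851) = 0.6122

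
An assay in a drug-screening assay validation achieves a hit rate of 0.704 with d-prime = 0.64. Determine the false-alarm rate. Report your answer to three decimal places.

false-alarm rate = 0.459

z(hit rate) = z(0.704) = 0.5359
z(FA) = z(H) − d' = 0.5359 − 0.64 = -0.1041
false-alarm rate = Φ(-0.1041) = 0.4585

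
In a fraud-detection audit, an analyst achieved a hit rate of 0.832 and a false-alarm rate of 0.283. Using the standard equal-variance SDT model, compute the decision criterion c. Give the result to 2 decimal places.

Φ⁻¹(H) = Φ⁻¹(0.832) = 0.9621
Φ⁻¹(FA) = Φ⁻¹(0.283) = -0.5740
c = −½·[z(H) + z(FA)] = −0.5 × (0.9621 + (-0.5740)) = -0.19405
c < 0: the analyst has a liberal response bias.

c = -0.19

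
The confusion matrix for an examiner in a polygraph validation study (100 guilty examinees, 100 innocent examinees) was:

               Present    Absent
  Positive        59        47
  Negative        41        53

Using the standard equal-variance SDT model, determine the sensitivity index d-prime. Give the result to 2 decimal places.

d-prime = 0.30

H = 59/100 = 0.5900
FA = 47/100 = 0.4700
Φ⁻¹(H) = Φ⁻¹(0.5900) = 0.2275
Φ⁻¹(FA) = Φ⁻¹(0.4700) = -0.0753
d' = z(H) − z(FA) = 0.2275 − (-0.0753) = 0.3028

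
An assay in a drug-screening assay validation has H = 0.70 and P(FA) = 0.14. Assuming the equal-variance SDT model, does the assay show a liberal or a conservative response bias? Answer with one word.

conservative

z(H) = 0.524, z(FA) = -1.080
c = −½·(z(H) + z(FA)) = 0.278
c > 0 → conservative criterion (biased toward responding “no”).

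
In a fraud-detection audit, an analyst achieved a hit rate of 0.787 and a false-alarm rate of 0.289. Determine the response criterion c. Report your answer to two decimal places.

c = -0.12

z(H) = z(0.787) = 0.796
z(FA) = z(0.289) = -0.556
c = −½·[z(H) + z(FA)] = −0.5 × (0.796 + (-0.556)) = -0.120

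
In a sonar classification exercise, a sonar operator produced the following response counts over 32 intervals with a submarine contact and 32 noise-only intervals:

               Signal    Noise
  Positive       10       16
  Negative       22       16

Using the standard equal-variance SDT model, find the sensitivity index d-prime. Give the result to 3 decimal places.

H = 10/32 = 0.3125
FA = 16/32 = 0.5000
z(H) = -0.4888
z(FA) = 0.0000
d' = z(H) − z(FA) = -0.4888 − 0.0000 = -0.4888

d-prime = -0.489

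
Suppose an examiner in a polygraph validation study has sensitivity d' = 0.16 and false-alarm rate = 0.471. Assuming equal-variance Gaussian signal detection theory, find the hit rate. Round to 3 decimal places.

z(false-alarm rate) = z(0.471) = -0.0728
z(H) = z(FA) + d' = -0.0728 + 0.16 = 0.0872
hit rate = Φ(0.0872) = 0.5347

hit rate = 0.535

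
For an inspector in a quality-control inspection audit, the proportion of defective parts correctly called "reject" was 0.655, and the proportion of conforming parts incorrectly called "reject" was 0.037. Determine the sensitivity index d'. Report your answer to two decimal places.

d' = 2.19

Φ⁻¹(H) = 0.3989
Φ⁻¹(FA) = -1.7866
d' = z(H) − z(FA) = 0.3989 − (-1.7866) = 2.1855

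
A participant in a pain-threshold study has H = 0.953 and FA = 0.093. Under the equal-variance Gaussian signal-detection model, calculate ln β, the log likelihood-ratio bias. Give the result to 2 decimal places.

z(0.953) = 1.675, z(0.093) = -1.323
ln β = −½·[z(H)² − z(FA)²] = −0.5 × (2.806 − 1.750) = -0.528

ln β = -0.53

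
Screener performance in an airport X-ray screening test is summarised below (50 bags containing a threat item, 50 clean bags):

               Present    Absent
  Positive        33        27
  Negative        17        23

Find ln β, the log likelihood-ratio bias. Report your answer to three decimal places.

H = 33/50 = 0.6600
FA = 27/50 = 0.5400
Φ⁻¹(H) = Φ⁻¹(0.6600) = 0.4125
Φ⁻¹(FA) = Φ⁻¹(0.5400) = 0.1004
ln β = −½·[z(H)² − z(FA)²] = −0.5 × (0.1702 − 0.0101) = -0.08005

ln β = -0.080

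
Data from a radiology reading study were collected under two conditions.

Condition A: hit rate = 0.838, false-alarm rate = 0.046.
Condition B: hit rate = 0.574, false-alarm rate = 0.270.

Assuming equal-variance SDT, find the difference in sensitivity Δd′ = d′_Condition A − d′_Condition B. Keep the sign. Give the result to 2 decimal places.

Δd′ = 1.87

Condition A: z(0.838) = 0.986, z(0.046) = -1.685, d' = 2.671
Condition B: z(0.574) = 0.187, z(0.270) = -0.613, d' = 0.800
Δd' = d'_Condition A − d'_Condition B = 2.671 − 0.800 = 1.871
Condition A has the higher sensitivity.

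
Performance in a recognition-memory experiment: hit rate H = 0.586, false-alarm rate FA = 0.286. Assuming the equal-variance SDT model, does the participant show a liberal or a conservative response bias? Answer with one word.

z(H) = 0.217, z(FA) = -0.565
c = −½·(z(H) + z(FA)) = 0.174
c > 0 → conservative criterion (biased toward responding “no”).

conservative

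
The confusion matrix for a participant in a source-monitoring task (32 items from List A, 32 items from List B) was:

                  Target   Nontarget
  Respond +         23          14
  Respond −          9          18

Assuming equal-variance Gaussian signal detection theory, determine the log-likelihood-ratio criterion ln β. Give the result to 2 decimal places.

ln β = -0.16

H = 23/32 = 0.7188
FA = 14/32 = 0.4375
z(0.7188) = 0.579, z(0.4375) = -0.157
ln β = −½·[z(H)² − z(FA)²] = −0.5 × (0.335 − 0.025) = -0.155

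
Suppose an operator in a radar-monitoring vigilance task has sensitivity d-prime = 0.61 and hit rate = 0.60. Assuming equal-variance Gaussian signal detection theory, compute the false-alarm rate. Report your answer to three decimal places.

false-alarm rate = 0.361

z(hit rate) = z(0.60) = 0.2533
z(FA) = z(H) − d' = 0.2533 − 0.61 = -0.3567
false-alarm rate = Φ(-0.3567) = 0.3607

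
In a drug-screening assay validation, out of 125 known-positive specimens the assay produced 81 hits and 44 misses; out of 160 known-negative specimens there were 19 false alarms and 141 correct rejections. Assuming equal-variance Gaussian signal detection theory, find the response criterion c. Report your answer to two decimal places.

c = 0.40

H = 81/125 = 0.6480
FA = 19/160 = 0.1187
z(H) = z(0.6480) = 0.380
z(FA) = z(0.1187) = -1.182
c = −½·[z(H) + z(FA)] = −0.5 × (0.380 + (-1.182)) = 0.401
c > 0: the assay has a conservative response bias.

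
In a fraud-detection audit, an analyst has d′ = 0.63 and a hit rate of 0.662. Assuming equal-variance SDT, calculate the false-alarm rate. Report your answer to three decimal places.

z(hit rate) = z(0.662) = 0.4179
z(FA) = z(H) − d' = 0.4179 − 0.63 = -0.2121
false-alarm rate = Φ(-0.2121) = 0.4160

false-alarm rate = 0.416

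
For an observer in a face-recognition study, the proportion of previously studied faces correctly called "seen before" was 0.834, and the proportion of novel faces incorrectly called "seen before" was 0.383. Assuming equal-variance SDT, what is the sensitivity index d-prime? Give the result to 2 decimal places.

z(H) = 0.970
z(FA) = -0.298
d' = z(H) − z(FA) = 0.970 − (-0.298) = 1.268

d-prime = 1.27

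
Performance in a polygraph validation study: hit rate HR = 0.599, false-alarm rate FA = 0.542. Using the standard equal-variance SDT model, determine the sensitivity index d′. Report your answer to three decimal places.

d′ = 0.145

z(H) = z(0.599) = 0.2508
z(FA) = z(0.542) = 0.1055
d' = z(H) − z(FA) = 0.2508 − 0.1055 = 0.1453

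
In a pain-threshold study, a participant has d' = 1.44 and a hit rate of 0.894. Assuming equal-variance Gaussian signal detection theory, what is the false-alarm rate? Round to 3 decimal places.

false-alarm rate = 0.424

z(hit rate) = z(0.894) = 1.2481
z(FA) = z(H) − d' = 1.2481 − 1.44 = -0.1919
false-alarm rate = Φ(-0.1919) = 0.4239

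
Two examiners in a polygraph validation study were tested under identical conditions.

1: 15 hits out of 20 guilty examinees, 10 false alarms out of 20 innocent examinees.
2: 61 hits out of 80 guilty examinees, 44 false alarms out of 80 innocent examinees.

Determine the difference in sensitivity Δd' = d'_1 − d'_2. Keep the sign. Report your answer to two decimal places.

1: z(0.7500) = 0.674, z(0.5000) = 0.000, d' = 0.674
2: z(0.7625) = 0.714, z(0.5500) = 0.126, d' = 0.588
Δd' = d'_1 − d'_2 = 0.674 − 0.588 = 0.086
1 has the higher sensitivity.

Δd' = 0.09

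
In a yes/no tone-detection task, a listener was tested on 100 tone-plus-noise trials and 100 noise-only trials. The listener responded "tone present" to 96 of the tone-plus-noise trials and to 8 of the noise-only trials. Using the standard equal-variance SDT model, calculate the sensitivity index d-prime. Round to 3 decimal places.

d-prime = 3.156

H = 96/100 = 0.9600
FA = 8/100 = 0.0800
z(H) = z(0.9600) = 1.7507
z(FA) = z(0.0800) = -1.4051
d' = z(H) − z(FA) = 1.7507 − (-1.4051) = 3.1558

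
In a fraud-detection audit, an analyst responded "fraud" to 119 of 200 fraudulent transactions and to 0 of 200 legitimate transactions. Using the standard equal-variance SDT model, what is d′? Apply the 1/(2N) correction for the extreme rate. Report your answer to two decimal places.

The false-alarm rate is 0/200 = 0, so apply the 1/(2N) correction: FA → 1/(2·200) = 0.00250.
z(H) = z(0.59500) = 0.240
z(FA) = z(0.00250) = -2.807
d' = 0.240 − (-2.807) = 3.047

d′ = 3.05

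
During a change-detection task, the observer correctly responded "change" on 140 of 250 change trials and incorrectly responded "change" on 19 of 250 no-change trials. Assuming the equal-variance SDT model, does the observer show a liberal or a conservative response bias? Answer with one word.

z(H) = 0.151, z(FA) = -1.433
c = −½·(z(H) + z(FA)) = 0.641
c > 0 → conservative criterion (biased toward responding “no”).

conservative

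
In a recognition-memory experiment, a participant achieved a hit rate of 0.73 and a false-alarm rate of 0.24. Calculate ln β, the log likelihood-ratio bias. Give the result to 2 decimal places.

ln β = 0.06

z(H) = z(0.73) = 0.613
z(FA) = z(0.24) = -0.706
ln β = −½·[z(H)² − z(FA)²] = −0.5 × (0.376 − 0.498) = 0.061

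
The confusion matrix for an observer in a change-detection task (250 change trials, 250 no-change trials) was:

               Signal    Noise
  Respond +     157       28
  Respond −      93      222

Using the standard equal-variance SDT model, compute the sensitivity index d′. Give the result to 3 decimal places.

d′ = 1.543

H = 157/250 = 0.6280
FA = 28/250 = 0.1120
Φ⁻¹(H) = Φ⁻¹(0.6280) = 0.3266
Φ⁻¹(FA) = Φ⁻¹(0.1120) = -1.2160
d' = z(H) − z(FA) = 0.3266 − (-1.2160) = 1.5426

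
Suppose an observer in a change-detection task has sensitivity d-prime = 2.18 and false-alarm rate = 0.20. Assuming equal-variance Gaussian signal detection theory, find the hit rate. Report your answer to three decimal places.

z(false-alarm rate) = z(0.20) = -0.8416
z(H) = z(FA) + d' = -0.8416 + 2.18 = 1.3384
hit rate = Φ(1.3384) = 0.9096

hit rate = 0.910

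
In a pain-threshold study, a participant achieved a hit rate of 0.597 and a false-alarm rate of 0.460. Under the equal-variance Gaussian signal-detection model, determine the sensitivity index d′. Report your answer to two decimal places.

z(0.597) = 0.246, z(0.460) = -0.100
d' = z(H) − z(FA) = 0.246 − (-0.100) = 0.346

d′ = 0.35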